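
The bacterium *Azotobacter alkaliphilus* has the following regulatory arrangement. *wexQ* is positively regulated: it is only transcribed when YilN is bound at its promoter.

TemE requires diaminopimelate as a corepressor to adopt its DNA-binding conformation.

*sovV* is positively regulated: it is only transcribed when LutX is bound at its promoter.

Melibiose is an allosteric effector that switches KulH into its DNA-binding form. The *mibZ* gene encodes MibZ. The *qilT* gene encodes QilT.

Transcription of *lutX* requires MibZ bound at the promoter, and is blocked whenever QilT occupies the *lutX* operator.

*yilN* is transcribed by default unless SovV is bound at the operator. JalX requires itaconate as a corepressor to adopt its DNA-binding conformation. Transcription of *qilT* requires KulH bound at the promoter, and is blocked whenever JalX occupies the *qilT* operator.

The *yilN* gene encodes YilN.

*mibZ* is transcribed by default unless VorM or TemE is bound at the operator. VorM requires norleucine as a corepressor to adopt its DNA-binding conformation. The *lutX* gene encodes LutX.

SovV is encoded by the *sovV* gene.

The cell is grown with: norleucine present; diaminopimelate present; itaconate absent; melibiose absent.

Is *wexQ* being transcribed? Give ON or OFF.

Itaconate is absent, so JalX is inactive.
Melibiose is absent, so KulH is inactive.
Required activator KulH is absent, so *qilT* is not transcribed.
So QilT is not produced.
Norleucine is present, so VorM is active.
Diaminopimelate is present, so TemE is active.
With repressor VorM bound, *mibZ* is not transcribed.
So MibZ is not produced.
Required activator MibZ is absent, so *lutX* is not transcribed.
So LutX is not produced.
Required activator LutX is absent, so *sovV* is not transcribed.
So SovV is not produced.
With no repressor bound, *yilN* is transcribed.
So YilN is produced and active.
No repressor is bound and YilN is active, so *wexQ* is transcribed.

ON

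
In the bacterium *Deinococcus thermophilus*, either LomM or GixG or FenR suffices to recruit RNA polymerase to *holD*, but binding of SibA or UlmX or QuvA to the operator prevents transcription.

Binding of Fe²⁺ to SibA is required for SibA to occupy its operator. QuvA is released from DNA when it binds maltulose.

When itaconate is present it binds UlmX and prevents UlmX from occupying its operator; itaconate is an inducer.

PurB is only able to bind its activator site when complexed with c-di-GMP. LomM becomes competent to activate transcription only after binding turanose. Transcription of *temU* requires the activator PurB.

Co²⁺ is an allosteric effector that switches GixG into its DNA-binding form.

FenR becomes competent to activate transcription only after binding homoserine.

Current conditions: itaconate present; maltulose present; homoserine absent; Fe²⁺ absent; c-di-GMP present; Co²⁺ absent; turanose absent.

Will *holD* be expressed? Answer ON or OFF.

OFF

Turanose is absent, so LomM is inactive.
Fe²⁺ is absent, so SibA is inactive.
Co²⁺ is absent, so GixG is inactive.
Itaconate is present, so UlmX is inactive.
Homoserine is absent, so FenR is inactive.
Maltulose is present, so QuvA is inactive.
No activator is available at the *holD* promoter, so *holD* is not transcribed.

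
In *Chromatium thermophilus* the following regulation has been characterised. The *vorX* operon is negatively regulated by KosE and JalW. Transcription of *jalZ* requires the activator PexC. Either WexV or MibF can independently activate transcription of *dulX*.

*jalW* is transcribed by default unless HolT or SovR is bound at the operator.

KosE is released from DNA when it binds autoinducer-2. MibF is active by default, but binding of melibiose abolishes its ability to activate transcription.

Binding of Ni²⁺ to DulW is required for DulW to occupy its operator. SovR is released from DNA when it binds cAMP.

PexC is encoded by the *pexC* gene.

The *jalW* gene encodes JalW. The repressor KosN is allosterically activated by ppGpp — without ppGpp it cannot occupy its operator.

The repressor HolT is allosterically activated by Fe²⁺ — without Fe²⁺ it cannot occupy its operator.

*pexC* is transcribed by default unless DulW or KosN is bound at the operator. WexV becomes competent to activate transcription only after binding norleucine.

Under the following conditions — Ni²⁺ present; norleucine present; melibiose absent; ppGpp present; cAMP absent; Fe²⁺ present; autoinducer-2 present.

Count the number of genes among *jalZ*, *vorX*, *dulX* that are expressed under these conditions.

Ni²⁺ is present, so DulW is active.
ppGpp is present, so KosN is active.
With repressor DulW bound, *pexC* is not transcribed.
So PexC is not produced.
Required activator PexC is absent, so *jalZ* is not transcribed.
→ *jalZ* is OFF.
Autoinducer-2 is present, so KosE is inactive.
Fe²⁺ is present, so HolT is active.
cAMP is absent, so SovR is active.
With repressor HolT bound, *jalW* is not transcribed.
So JalW is not produced.
With no repressor bound, *vorX* is transcribed.
→ *vorX* is ON.
Norleucine is present, so WexV is active.
Melibiose is absent, so MibF is active.
Activator WexV is present, so *dulX* is transcribed.
→ *dulX* is ON.
2 of the 3 genes are transcribed.

2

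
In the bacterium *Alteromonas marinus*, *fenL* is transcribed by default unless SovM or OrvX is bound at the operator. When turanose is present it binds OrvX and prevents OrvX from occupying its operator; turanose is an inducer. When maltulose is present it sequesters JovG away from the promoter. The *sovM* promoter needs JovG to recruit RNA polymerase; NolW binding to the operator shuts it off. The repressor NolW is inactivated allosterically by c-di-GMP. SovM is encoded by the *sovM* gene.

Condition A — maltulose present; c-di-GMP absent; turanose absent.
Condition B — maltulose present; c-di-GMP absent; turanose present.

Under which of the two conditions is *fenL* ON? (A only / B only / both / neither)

Condition A:
Maltulose is present, so JovG is inactive.
c-di-GMP is absent, so NolW is active.
With repressor NolW bound, *sovM* is not transcribed.
So SovM is not produced.
Turanose is absent, so OrvX is active.
With repressor OrvX bound, *fenL* is not transcribed.
→ *fenL* is OFF in A.
Condition B:
Maltulose is present, so JovG is inactive.
c-di-GMP is absent, so NolW is active.
With repressor NolW bound, *sovM* is not transcribed.
So SovM is not produced.
Turanose is present, so OrvX is inactive.
With no repressor bound, *fenL* is transcribed.
→ *fenL* is ON in B.

B only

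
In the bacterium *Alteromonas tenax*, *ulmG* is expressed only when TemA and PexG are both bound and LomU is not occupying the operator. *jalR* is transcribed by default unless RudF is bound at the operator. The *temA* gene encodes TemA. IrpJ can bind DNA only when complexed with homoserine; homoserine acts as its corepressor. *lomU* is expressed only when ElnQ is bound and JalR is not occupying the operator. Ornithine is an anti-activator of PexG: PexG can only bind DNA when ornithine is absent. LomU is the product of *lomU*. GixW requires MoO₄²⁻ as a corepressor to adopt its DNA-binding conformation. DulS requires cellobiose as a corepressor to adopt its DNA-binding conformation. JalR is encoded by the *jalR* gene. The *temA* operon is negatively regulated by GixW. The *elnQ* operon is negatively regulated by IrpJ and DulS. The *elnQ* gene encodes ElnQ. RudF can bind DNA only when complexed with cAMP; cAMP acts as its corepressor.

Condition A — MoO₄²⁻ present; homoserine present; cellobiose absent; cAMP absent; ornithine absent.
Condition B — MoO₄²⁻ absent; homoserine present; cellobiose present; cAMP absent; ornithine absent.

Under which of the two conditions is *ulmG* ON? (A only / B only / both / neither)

Condition A:
MoO₄²⁻ is present, so GixW is active.
With repressor GixW bound, *temA* is not transcribed.
So TemA is not produced.
Homoserine is present, so IrpJ is active.
Cellobiose is absent, so DulS is inactive.
With repressor IrpJ bound, *elnQ* is not transcribed.
So ElnQ is not produced.
cAMP is absent, so RudF is inactive.
With no repressor bound, *jalR* is transcribed.
So JalR is produced and active.
With repressor JalR bound, *lomU* is not transcribed.
So LomU is not produced.
Ornithine is absent, so PexG is active.
Required activator TemA is absent, so *ulmG* is not transcribed.
→ *ulmG* is OFF in A.
Condition B:
MoO₄²⁻ is absent, so GixW is inactive.
With no repressor bound, *temA* is transcribed.
So TemA is produced and active.
Homoserine is present, so IrpJ is active.
Cellobiose is present, so DulS is active.
With repressor IrpJ bound, *elnQ* is not transcribed.
So ElnQ is not produced.
cAMP is absent, so RudF is inactive.
With no repressor bound, *jalR* is transcribed.
So JalR is produced and active.
With repressor JalR bound, *lomU* is not transcribed.
So LomU is not produced.
Ornithine is absent, so PexG is active.
No repressor is bound and TemA and PexG are active, so *ulmG* is transcribed.
→ *ulmG* is ON in B.

B only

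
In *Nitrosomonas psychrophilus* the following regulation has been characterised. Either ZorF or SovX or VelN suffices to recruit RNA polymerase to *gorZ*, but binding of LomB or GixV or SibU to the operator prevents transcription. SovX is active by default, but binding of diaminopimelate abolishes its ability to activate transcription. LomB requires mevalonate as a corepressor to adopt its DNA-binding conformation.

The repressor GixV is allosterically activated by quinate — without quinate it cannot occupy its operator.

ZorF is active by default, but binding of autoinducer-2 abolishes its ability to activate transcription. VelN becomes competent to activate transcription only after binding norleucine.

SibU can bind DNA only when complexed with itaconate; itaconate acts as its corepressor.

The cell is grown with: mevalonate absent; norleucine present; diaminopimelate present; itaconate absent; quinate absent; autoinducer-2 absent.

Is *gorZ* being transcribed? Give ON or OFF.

ON

Autoinducer-2 is absent, so ZorF is active.
Mevalonate is absent, so LomB is inactive.
Quinate is absent, so GixV is inactive.
Diaminopimelate is present, so SovX is inactive.
Norleucine is present, so VelN is active.
Itaconate is absent, so SibU is inactive.
Activator ZorF is present, so *gorZ* is transcribed.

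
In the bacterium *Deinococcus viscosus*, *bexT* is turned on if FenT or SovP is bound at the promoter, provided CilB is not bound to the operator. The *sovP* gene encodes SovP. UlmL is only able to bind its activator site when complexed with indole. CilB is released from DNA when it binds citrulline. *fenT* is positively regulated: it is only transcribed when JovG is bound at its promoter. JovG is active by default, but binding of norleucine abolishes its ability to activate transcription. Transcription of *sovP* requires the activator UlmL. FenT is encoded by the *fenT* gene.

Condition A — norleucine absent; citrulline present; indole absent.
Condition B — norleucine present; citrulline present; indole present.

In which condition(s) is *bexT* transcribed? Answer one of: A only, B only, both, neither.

both

Condition A:
Norleucine is absent, so JovG is active.
No repressor is bound and JovG is active, so *fenT* is transcribed.
So FenT is produced and active.
Citrulline is present, so CilB is inactive.
Indole is absent, so UlmL is inactive.
Required activator UlmL is absent, so *sovP* is not transcribed.
So SovP is not produced.
Activator FenT is present, so *bexT* is transcribed.
→ *bexT* is ON in A.
Condition B:
Norleucine is present, so JovG is inactive.
Required activator JovG is absent, so *fenT* is not transcribed.
So FenT is not produced.
Citrulline is present, so CilB is inactive.
Indole is present, so UlmL is active.
No repressor is bound and UlmL is active, so *sovP* is transcribed.
So SovP is produced and active.
Activator SovP is present, so *bexT* is transcribed.
→ *bexT* is ON in B.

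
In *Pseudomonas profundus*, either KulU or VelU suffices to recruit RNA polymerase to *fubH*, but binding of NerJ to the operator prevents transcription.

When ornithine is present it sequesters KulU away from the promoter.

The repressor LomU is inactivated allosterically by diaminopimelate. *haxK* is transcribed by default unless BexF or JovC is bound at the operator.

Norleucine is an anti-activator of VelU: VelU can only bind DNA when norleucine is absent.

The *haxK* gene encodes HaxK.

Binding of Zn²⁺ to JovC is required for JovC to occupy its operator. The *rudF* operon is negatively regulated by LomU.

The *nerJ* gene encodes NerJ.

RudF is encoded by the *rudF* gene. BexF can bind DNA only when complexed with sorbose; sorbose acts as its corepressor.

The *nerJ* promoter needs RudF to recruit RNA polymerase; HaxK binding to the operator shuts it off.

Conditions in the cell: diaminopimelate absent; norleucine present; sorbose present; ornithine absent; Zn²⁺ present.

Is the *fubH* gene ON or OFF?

Ornithine is absent, so KulU is active.
Diaminopimelate is absent, so LomU is active.
With repressor LomU bound, *rudF* is not transcribed.
So RudF is not produced.
Sorbose is present, so BexF is active.
Zn²⁺ is present, so JovC is active.
With repressor BexF bound, *haxK* is not transcribed.
So HaxK is not produced.
Required activator RudF is absent, so *nerJ* is not transcribed.
So NerJ is not produced.
Norleucine is present, so VelU is inactive.
Activator KulU is present, so *fubH* is transcribed.

ON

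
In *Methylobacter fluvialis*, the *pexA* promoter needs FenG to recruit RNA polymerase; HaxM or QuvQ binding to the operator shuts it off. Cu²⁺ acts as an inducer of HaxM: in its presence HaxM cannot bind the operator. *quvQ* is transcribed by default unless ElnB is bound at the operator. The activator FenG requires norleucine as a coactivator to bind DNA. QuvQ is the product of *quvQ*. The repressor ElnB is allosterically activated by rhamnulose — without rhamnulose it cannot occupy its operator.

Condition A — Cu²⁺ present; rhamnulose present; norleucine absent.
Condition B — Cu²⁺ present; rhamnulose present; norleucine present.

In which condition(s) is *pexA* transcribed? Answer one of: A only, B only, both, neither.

Condition A:
Cu²⁺ is present, so HaxM is inactive.
Rhamnulose is present, so ElnB is active.
With repressor ElnB bound, *quvQ* is not transcribed.
So QuvQ is not produced.
Norleucine is absent, so FenG is inactive.
Required activator FenG is absent, so *pexA* is not transcribed.
→ *pexA* is OFF in A.
Condition B:
Cu²⁺ is present, so HaxM is inactive.
Rhamnulose is present, so ElnB is active.
With repressor ElnB bound, *quvQ* is not transcribed.
So QuvQ is not produced.
Norleucine is present, so FenG is active.
No repressor is bound and FenG is active, so *pexA* is transcribed.
→ *pexA* is ON in B.

B only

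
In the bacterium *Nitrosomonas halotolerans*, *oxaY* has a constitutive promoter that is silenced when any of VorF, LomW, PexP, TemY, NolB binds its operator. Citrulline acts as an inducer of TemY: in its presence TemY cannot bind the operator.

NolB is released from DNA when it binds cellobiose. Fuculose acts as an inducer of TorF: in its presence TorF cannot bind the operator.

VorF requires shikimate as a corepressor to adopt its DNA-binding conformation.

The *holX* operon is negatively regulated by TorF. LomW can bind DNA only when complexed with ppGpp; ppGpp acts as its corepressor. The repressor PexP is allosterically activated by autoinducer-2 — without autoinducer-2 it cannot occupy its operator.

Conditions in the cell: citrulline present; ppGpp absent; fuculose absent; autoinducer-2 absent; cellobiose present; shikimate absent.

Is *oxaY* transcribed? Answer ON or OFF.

Shikimate is absent, so VorF is inactive.
ppGpp is absent, so LomW is inactive.
Autoinducer-2 is absent, so PexP is inactive.
Citrulline is present, so TemY is inactive.
Cellobiose is present, so NolB is inactive.
With no repressor bound, *oxaY* is transcribed.

ON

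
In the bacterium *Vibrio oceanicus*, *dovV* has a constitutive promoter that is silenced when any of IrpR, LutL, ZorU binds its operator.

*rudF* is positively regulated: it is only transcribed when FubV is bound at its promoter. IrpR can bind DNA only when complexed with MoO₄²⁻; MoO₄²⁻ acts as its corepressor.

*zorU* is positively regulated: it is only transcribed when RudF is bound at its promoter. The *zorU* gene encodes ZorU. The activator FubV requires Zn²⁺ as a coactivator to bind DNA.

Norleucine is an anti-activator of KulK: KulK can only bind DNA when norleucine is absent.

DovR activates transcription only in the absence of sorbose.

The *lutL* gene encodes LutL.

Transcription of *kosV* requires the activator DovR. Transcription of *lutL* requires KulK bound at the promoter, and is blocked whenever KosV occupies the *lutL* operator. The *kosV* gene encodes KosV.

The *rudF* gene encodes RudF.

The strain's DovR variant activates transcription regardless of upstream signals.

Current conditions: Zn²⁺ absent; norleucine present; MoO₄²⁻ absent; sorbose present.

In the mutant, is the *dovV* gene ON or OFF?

ON

MoO₄²⁻ is absent, so IrpR is inactive.
DovR is constitutively active in this strain.
No repressor is bound and DovR is active, so *kosV* is transcribed.
So KosV is produced and active.
Norleucine is present, so KulK is inactive.
With repressor KosV bound, *lutL* is not transcribed.
So LutL is not produced.
Zn²⁺ is absent, so FubV is inactive.
Required activator FubV is absent, so *rudF* is not transcribed.
So RudF is not produced.
Required activator RudF is absent, so *zorU* is not transcribed.
So ZorU is not produced.
With no repressor bound, *dovV* is transcribed.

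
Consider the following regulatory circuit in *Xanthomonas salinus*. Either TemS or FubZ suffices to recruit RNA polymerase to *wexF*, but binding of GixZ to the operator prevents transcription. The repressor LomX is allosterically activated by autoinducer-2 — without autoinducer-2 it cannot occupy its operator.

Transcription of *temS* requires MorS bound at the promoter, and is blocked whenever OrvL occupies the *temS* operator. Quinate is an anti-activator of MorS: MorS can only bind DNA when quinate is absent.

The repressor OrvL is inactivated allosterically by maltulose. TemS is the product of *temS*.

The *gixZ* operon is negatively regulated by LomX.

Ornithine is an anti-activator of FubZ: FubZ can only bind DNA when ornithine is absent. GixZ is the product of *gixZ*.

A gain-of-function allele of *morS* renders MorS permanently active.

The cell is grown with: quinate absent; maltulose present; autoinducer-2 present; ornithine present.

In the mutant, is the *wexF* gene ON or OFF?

ON

MorS is constitutively active in this strain.
Maltulose is present, so OrvL is inactive.
No repressor is bound and MorS is active, so *temS* is transcribed.
So TemS is produced and active.
Ornithine is present, so FubZ is inactive.
Autoinducer-2 is present, so LomX is active.
With repressor LomX bound, *gixZ* is not transcribed.
So GixZ is not produced.
Activator TemS is present, so *wexF* is transcribed.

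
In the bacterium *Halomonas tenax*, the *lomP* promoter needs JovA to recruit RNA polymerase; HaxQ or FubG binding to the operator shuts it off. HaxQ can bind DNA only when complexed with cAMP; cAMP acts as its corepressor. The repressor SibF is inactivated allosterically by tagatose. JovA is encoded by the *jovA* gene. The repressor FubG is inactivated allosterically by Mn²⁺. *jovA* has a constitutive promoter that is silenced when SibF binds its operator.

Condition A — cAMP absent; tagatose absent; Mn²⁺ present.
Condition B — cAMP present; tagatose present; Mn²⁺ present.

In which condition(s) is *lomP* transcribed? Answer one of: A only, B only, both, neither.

neither

Condition A:
cAMP is absent, so HaxQ is inactive.
Tagatose is absent, so SibF is active.
With repressor SibF bound, *jovA* is not transcribed.
So JovA is not produced.
Mn²⁺ is present, so FubG is inactive.
Required activator JovA is absent, so *lomP* is not transcribed.
→ *lomP* is OFF in A.
Condition B:
cAMP is present, so HaxQ is active.
Tagatose is present, so SibF is inactive.
With no repressor bound, *jovA* is transcribed.
So JovA is produced and active.
Mn²⁺ is present, so FubG is inactive.
With repressor HaxQ bound, *lomP* is not transcribed.
→ *lomP* is OFF in B.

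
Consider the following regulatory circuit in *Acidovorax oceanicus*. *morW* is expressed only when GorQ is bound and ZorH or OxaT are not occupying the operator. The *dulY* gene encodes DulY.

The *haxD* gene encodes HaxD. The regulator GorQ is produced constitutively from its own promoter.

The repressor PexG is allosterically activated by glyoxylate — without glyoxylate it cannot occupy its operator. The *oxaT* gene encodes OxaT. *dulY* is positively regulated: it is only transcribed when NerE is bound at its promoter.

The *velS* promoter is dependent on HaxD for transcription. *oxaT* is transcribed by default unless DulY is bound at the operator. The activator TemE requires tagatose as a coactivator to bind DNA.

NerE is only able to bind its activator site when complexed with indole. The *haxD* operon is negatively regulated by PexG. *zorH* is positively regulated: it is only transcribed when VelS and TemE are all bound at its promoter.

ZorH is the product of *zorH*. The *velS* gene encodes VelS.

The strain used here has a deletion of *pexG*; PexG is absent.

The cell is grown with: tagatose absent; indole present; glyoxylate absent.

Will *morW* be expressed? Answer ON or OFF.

ON

PexG is non-functional in this strain, so it has no effect.
With no repressor bound, *haxD* is transcribed.
So HaxD is produced and active.
No repressor is bound and HaxD is active, so *velS* is transcribed.
So VelS is produced and active.
Tagatose is absent, so TemE is inactive.
Required activator TemE is absent, so *zorH* is not transcribed.
So ZorH is not produced.
GorQ is produced constitutively and is active.
Indole is present, so NerE is active.
No repressor is bound and NerE is active, so *dulY* is transcribed.
So DulY is produced and active.
With repressor DulY bound, *oxaT* is not transcribed.
So OxaT is not produced.
No repressor is bound and GorQ is active, so *morW* is transcribed.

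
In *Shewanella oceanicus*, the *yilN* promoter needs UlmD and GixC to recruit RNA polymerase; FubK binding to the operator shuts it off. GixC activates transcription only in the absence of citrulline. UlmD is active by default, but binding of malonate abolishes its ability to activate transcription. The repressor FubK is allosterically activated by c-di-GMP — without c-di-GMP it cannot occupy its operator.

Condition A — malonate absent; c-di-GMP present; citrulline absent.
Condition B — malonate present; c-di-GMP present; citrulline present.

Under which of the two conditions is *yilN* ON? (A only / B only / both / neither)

Condition A:
Malonate is absent, so UlmD is active.
c-di-GMP is present, so FubK is active.
Citrulline is absent, so GixC is active.
With repressor FubK bound, *yilN* is not transcribed.
→ *yilN* is OFF in A.
Condition B:
Malonate is present, so UlmD is inactive.
c-di-GMP is present, so FubK is active.
Citrulline is present, so GixC is inactive.
With repressor FubK bound, *yilN* is not transcribed.
→ *yilN* is OFF in B.

neither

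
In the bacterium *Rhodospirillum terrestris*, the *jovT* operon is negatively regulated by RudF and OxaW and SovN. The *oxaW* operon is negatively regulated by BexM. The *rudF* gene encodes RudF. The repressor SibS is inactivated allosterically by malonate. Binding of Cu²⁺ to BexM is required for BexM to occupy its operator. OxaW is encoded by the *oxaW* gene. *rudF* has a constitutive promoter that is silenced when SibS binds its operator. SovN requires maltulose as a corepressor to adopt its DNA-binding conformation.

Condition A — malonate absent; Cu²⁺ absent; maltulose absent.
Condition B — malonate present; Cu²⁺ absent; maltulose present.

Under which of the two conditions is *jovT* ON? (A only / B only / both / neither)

Condition A:
Malonate is absent, so SibS is active.
With repressor SibS bound, *rudF* is not transcribed.
So RudF is not produced.
Cu²⁺ is absent, so BexM is inactive.
With no repressor bound, *oxaW* is transcribed.
So OxaW is produced and active.
Maltulose is absent, so SovN is inactive.
With repressor OxaW bound, *jovT* is not transcribed.
→ *jovT* is OFF in A.
Condition B:
Malonate is present, so SibS is inactive.
With no repressor bound, *rudF* is transcribed.
So RudF is produced and active.
Cu²⁺ is absent, so BexM is inactive.
With no repressor bound, *oxaW* is transcribed.
So OxaW is produced and active.
Maltulose is present, so SovN is active.
With repressor RudF bound, *jovT* is not transcribed.
→ *jovT* is OFF in B.

neither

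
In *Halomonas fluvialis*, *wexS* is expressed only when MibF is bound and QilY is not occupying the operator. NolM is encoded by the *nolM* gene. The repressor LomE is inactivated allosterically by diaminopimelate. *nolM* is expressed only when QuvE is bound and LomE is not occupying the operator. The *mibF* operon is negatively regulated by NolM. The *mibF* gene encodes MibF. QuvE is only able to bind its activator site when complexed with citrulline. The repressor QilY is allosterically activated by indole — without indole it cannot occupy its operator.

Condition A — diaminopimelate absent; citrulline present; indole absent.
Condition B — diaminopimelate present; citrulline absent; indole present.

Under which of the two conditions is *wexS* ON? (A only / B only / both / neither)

A only

Condition A:
Diaminopimelate is absent, so LomE is active.
Citrulline is present, so QuvE is active.
With repressor LomE bound, *nolM* is not transcribed.
So NolM is not produced.
With no repressor bound, *mibF* is transcribed.
So MibF is produced and active.
Indole is absent, so QilY is inactive.
No repressor is bound and MibF is active, so *wexS* is transcribed.
→ *wexS* is ON in A.
Condition B:
Diaminopimelate is present, so LomE is inactive.
Citrulline is absent, so QuvE is inactive.
Required activator QuvE is absent, so *nolM* is not transcribed.
So NolM is not produced.
With no repressor bound, *mibF* is transcribed.
So MibF is produced and active.
Indole is present, so QilY is active.
With repressor QilY bound, *wexS* is not transcribed.
→ *wexS* is OFF in B.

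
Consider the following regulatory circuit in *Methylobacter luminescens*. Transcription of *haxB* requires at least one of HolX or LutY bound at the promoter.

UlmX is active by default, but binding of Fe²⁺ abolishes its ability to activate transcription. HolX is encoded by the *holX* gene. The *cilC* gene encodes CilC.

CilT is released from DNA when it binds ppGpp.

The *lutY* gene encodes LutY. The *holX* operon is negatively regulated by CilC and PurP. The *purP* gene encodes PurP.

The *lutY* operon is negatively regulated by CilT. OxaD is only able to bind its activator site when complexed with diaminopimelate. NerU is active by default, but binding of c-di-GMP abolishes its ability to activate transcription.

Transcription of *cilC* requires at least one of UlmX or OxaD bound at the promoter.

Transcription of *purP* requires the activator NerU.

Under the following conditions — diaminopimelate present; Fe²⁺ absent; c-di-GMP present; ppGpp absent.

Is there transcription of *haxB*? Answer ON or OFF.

Fe²⁺ is absent, so UlmX is active.
Diaminopimelate is present, so OxaD is active.
Activator UlmX is present, so *cilC* is transcribed.
So CilC is produced and active.
c-di-GMP is present, so NerU is inactive.
Required activator NerU is absent, so *purP* is not transcribed.
So PurP is not produced.
With repressor CilC bound, *holX* is not transcribed.
So HolX is not produced.
ppGpp is absent, so CilT is active.
With repressor CilT bound, *lutY* is not transcribed.
So LutY is not produced.
No activator is available at the *haxB* promoter, so *haxB* is not transcribed.

OFF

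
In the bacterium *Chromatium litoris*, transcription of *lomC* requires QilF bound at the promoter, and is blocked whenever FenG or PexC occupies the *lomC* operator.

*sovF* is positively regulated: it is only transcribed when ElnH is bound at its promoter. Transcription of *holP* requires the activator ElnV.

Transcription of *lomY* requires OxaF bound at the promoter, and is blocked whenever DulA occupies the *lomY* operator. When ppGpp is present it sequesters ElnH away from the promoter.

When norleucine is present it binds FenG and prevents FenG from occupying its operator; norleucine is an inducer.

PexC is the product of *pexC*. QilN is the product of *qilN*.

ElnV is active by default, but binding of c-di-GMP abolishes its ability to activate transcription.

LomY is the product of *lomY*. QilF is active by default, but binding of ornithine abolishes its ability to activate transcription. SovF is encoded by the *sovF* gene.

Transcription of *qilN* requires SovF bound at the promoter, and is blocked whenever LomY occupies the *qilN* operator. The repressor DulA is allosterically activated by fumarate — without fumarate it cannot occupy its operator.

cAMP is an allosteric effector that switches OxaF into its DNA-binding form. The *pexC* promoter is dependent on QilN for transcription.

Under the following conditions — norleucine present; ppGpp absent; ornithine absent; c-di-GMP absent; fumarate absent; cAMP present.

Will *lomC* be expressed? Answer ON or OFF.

ON

Norleucine is present, so FenG is inactive.
Ornithine is absent, so QilF is active.
Fumarate is absent, so DulA is inactive.
cAMP is present, so OxaF is active.
No repressor is bound and OxaF is active, so *lomY* is transcribed.
So LomY is produced and active.
ppGpp is absent, so ElnH is active.
No repressor is bound and ElnH is active, so *sovF* is transcribed.
So SovF is produced and active.
With repressor LomY bound, *qilN* is not transcribed.
So QilN is not produced.
Required activator QilN is absent, so *pexC* is not transcribed.
So PexC is not produced.
No repressor is bound and QilF is active, so *lomC* is transcribed.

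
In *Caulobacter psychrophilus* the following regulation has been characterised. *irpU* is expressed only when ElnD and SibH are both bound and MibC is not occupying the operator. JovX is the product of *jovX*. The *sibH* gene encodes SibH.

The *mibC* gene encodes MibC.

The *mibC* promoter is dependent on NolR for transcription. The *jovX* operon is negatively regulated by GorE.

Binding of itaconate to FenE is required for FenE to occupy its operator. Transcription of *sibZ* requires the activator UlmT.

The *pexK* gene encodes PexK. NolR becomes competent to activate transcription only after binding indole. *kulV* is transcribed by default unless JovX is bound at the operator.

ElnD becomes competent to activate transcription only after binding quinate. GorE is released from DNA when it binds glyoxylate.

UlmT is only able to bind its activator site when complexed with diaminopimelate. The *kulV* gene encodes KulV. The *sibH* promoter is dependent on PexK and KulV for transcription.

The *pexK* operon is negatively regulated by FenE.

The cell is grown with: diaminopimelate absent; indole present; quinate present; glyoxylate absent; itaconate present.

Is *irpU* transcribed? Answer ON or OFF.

OFF

Quinate is present, so ElnD is active.
Indole is present, so NolR is active.
No repressor is bound and NolR is active, so *mibC* is transcribed.
So MibC is produced and active.
Itaconate is present, so FenE is active.
With repressor FenE bound, *pexK* is not transcribed.
So PexK is not produced.
Glyoxylate is absent, so GorE is active.
With repressor GorE bound, *jovX* is not transcribed.
So JovX is not produced.
With no repressor bound, *kulV* is transcribed.
So KulV is produced and active.
Required activator PexK is absent, so *sibH* is not transcribed.
So SibH is not produced.
With repressor MibC bound, *irpU* is not transcribed.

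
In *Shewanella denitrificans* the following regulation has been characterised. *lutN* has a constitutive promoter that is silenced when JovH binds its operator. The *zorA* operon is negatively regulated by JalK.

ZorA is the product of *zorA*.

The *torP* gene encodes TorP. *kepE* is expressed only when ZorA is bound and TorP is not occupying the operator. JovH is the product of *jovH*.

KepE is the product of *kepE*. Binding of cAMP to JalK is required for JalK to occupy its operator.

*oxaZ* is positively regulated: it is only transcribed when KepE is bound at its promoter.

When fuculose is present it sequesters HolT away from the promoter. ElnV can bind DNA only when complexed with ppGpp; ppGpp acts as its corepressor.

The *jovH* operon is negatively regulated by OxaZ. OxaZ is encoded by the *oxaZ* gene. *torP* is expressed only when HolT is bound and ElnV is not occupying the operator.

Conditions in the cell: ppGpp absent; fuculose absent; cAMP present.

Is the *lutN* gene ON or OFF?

cAMP is present, so JalK is active.
With repressor JalK bound, *zorA* is not transcribed.
So ZorA is not produced.
Fuculose is absent, so HolT is active.
ppGpp is absent, so ElnV is inactive.
No repressor is bound and HolT is active, so *torP* is transcribed.
So TorP is produced and active.
With repressor TorP bound, *kepE* is not transcribed.
So KepE is not produced.
Required activator KepE is absent, so *oxaZ* is not transcribed.
So OxaZ is not produced.
With no repressor bound, *jovH* is transcribed.
So JovH is produced and active.
With repressor JovH bound, *lutN* is not transcribed.

OFF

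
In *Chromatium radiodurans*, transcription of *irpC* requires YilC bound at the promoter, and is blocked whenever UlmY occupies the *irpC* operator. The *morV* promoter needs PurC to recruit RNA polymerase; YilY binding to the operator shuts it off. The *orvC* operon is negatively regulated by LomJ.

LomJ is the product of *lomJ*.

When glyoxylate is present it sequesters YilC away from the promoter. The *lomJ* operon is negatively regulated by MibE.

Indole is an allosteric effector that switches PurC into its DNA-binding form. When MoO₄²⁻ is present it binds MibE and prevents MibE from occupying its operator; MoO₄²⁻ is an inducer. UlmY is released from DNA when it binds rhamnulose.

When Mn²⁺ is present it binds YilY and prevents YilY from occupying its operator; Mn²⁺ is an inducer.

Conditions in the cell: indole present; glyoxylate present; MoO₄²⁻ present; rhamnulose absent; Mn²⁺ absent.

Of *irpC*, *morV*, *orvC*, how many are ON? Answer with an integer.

Rhamnulose is absent, so UlmY is active.
Glyoxylate is present, so YilC is inactive.
With repressor UlmY bound, *irpC* is not transcribed.
→ *irpC* is OFF.
Indole is present, so PurC is active.
Mn²⁺ is absent, so YilY is active.
With repressor YilY bound, *morV* is not transcribed.
→ *morV* is OFF.
MoO₄²⁻ is present, so MibE is inactive.
With no repressor bound, *lomJ* is transcribed.
So LomJ is produced and active.
With repressor LomJ bound, *orvC* is not transcribed.
→ *orvC* is OFF.
0 of the 3 genes are transcribed.

0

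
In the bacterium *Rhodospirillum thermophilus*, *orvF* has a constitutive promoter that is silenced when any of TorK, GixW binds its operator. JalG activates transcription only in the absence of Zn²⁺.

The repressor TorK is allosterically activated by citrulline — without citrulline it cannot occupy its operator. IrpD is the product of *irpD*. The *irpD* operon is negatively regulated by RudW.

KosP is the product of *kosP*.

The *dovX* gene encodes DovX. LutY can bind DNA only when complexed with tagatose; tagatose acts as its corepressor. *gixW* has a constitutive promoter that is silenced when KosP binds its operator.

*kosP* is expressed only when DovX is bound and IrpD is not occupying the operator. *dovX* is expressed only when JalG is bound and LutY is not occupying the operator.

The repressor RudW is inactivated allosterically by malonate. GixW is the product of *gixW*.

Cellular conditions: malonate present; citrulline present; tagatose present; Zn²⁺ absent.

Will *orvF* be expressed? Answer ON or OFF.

Citrulline is present, so TorK is active.
Zn²⁺ is absent, so JalG is active.
Tagatose is present, so LutY is active.
With repressor LutY bound, *dovX* is not transcribed.
So DovX is not produced.
Malonate is present, so RudW is inactive.
With no repressor bound, *irpD* is transcribed.
So IrpD is produced and active.
With repressor IrpD bound, *kosP* is not transcribed.
So KosP is not produced.
With no repressor bound, *gixW* is transcribed.
So GixW is produced and active.
With repressor TorK bound, *orvF* is not transcribed.

OFF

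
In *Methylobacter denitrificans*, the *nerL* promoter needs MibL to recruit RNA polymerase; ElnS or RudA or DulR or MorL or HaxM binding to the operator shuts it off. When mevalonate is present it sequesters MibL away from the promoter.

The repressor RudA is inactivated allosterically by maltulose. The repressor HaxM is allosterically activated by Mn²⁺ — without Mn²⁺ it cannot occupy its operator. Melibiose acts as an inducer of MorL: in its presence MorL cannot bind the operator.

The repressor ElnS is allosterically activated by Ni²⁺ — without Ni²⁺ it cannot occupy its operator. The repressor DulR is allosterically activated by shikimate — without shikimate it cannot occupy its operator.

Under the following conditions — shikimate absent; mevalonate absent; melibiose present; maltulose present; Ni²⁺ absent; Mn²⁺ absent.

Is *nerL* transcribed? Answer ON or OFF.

ON

Ni²⁺ is absent, so ElnS is inactive.
Mevalonate is absent, so MibL is active.
Maltulose is present, so RudA is inactive.
Shikimate is absent, so DulR is inactive.
Melibiose is present, so MorL is inactive.
Mn²⁺ is absent, so HaxM is inactive.
No repressor is bound and MibL is active, so *nerL* is transcribed.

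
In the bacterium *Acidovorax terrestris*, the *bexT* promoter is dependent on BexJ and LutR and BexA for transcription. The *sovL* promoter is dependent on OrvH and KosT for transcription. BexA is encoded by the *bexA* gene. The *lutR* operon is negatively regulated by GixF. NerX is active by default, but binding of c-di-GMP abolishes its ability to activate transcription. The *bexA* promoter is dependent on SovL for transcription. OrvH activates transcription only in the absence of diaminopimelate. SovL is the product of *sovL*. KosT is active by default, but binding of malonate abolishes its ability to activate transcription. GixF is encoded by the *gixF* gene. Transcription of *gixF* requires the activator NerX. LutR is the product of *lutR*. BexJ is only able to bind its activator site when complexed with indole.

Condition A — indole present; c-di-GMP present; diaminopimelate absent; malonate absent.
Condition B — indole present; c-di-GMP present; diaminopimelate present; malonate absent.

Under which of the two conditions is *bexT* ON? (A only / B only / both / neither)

Condition A:
Indole is present, so BexJ is active.
c-di-GMP is present, so NerX is inactive.
Required activator NerX is absent, so *gixF* is not transcribed.
So GixF is not produced.
With no repressor bound, *lutR* is transcribed.
So LutR is produced and active.
Diaminopimelate is absent, so OrvH is active.
Malonate is absent, so KosT is active.
No repressor is bound and OrvH and KosT are active, so *sovL* is transcribed.
So SovL is produced and active.
No repressor is bound and SovL is active, so *bexA* is transcribed.
So BexA is produced and active.
No repressor is bound and BexJ and LutR and BexA are active, so *bexT* is transcribed.
→ *bexT* is ON in A.
Condition B:
Indole is present, so BexJ is active.
c-di-GMP is present, so NerX is inactive.
Required activator NerX is absent, so *gixF* is not transcribed.
So GixF is not produced.
With no repressor bound, *lutR* is transcribed.
So LutR is produced and active.
Diaminopimelate is present, so OrvH is inactive.
Malonate is absent, so KosT is active.
Required activator OrvH is absent, so *sovL* is not transcribed.
So SovL is not produced.
Required activator SovL is absent, so *bexA* is not transcribed.
So BexA is not produced.
Required activator BexA is absent, so *bexT* is not transcribed.
→ *bexT* is OFF in B.

A only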